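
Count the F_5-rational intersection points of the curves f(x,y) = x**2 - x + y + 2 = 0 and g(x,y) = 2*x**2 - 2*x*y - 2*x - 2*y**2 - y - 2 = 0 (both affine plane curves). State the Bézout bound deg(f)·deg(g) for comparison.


Common zeros: {(2, 1)}; count = 1; Bézout bound = 4.

deg(f) = 2, deg(g) = 2, so Bézout bound = 4.
Scan x ∈ F_5. For each x, list the y ∈ F_5 with f(x, y) ≡ 0 and those with g(x, y) ≡ 0 (mod 5); the common zeros in that column are the intersection.
  x = 0: f ≡ 0 at y ∈ {3}; g ≡ 0 at y ∈ {1}; common: ∅.
  x = 1: f ≡ 0 at y ∈ {3}; g ≡ 0 at y ∈ ∅; common: ∅.
  x = 2: f ≡ 0 at y ∈ {1}; g ≡ 0 at y ∈ {1, 4}; common: {1}.
  x = 3: f ≡ 0 at y ∈ {2}; g ≡ 0 at y ∈ {0, 4}; common: ∅.
  x = 4: f ≡ 0 at y ∈ {1}; g ≡ 0 at y ∈ ∅; common: ∅.
Collecting: common zeros = {(2, 1)}, so the count is 1.
Comparison with the Bézout bound: 1 ≤ 4 = deg(f)·deg(g), as expected for curves with no common component (the affine F_5-count falls short of the bound because intersections may lie at infinity, over extension fields, or carry multiplicity).


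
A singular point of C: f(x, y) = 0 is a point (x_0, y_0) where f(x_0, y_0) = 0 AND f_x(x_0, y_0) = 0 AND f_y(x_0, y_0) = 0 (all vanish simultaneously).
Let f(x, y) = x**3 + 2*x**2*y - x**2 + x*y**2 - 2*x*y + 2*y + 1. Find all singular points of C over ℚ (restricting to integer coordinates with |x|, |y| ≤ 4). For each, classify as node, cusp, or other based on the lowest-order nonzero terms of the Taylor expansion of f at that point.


Singular points: {(1, -1)}; classification: cusp.

Compute partial derivatives:
  f_x = 3*x**2 + 4*x*y - 2*x + y**2 - 2*y.
  f_y = 2*x**2 + 2*x*y - 2*x + 2.
Scan x_0 ∈ {−4, ..., 4}. For each x_0, f_y(x_0, y) is a polynomial in y; find its integer roots y ∈ {−4, ..., 4}, then test f_x and f at those candidates.
  x = -4: f_y(-4, y) = 42 - 8*y; no integer root y with |y| ≤ 4.
  x = -3: f_y(-3, y) = 26 - 6*y; no integer root y with |y| ≤ 4.
  x = -2: f_y(-2, y) = 14 - 4*y; no integer root y with |y| ≤ 4.
  x = -1: f_y(-1, y) = 6 - 2*y; vanishes at y ∈ {3}. (-1, 3): f_x = -4 ≠ 0.
  x = 0: f_y(0, y) = 2; no integer root y with |y| ≤ 4.
  x = 1: f_y(1, y) = 2*y + 2; vanishes at y ∈ {-1}. (1, -1): f_x = 0, f = 0 — SINGULAR.
  x = 2: f_y(2, y) = 4*y + 6; no integer root y with |y| ≤ 4.
  x = 3: f_y(3, y) = 6*y + 14; no integer root y with |y| ≤ 4.
  x = 4: f_y(4, y) = 8*y + 26; no integer root y with |y| ≤ 4.
Only singular point on the grid: (1, -1).
Classify: substitute x = 1 + u, y = -1 + v and expand: f = u**3 + 2*u**2*v + u*v**2 + v**2.
No constant or linear terms (consistent with a singular point). Quadratic part: v**2. Cubic part: u**3 + 2*u**2*v + u*v**2.
The quadratic part v**2 is a perfect square, so there is a single (double) tangent line v = 0, i.e. y = -1. Restricting the cubic part to that line (v = 0) leaves u**3 ≠ 0, so f is not divisible by v and the branch is v² ≈ -u**3 to lowest order — this is a cusp.
Classification: cusp.


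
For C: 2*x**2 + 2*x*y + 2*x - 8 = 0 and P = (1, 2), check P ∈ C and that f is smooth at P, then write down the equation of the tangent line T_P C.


Tangent line at P: 10*x + 2*y - 14 = 0.

Step 1: f(1, 2) = 0, so P lies on C.
Step 2: partial derivatives
  f_x(x, y) = 4*x + 2*y + 2, f_y(x, y) = 2*x.
  f_x(P) = 10, f_y(P) = 2 (gradient nonzero, so P is smooth).
Step 3: tangent line at P: 10·(x − 1) + 2·(y − 2) = 0.
Expanding: 10*x + 2*y - 14 = 0.


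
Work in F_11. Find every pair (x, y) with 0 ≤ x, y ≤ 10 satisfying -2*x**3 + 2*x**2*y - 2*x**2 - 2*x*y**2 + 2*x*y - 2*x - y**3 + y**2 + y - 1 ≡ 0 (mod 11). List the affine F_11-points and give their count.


Affine F_11-points: {(0, 1), (0, 10), (1, 5), (2, 3), (2, 6), (2, 10), (4, 5), (5, 4), (6, 0), (7, 10), (8, 7), (9, 0), (9, 2), (9, 3), (10, 4), (10, 5)}; count = 16.

For each of the 121 pairs (x, y) ∈ F_11², evaluate f(x, y) mod 11. Record the zeros.
  x = 0: [0↦10, 1↦0, 2↦8, 3↦6, 4↦10, 5↦3, 6↦1, 7↦9, 8↦10, 9↦9, 10↦0]  zeros at y ∈ {1, 10}
  x = 1: [0↦4, 1↦7, 2↦2, 3↦5, 4↦10, 5↦0, 6↦2, 7↦10, 8↦7, 9↦9, 10↦10]  zeros at y ∈ {5}
  x = 2: [0↦4, 1↦2, 2↦10, 3↦0, 4↦10, 5↦1, 6↦0, 7↦1, 8↦9, 9↦7, 10↦0]  zeros at y ∈ {3, 6, 10}
  x = 3: [0↦9, 1↦6, 2↦9, 3↦1, 4↦9, 5↦5, 6↦5, 7↦3, 8↦4, 9↦2, 10↦2]  zeros at y ∈ ∅
  x = 4: [0↦7, 1↦7, 2↦9, 3↦7, 4↦6, 5↦0, 6↦5, 7↦4, 8↦2, 9↦4, 10↦4]  zeros at y ∈ {5}
  x = 5: [0↦8, 1↦4, 2↦9, 3↦6, 4↦0, 5↦7, 6↦10, 7↦3, 8↦2, 9↦1, 10↦5]  zeros at y ∈ {4}
  x = 6: [0↦0, 1↦7, 2↦8, 3↦8, 4↦1, 5↦3, 6↦8, 7↦10, 8↦3, 9↦3, 10↦4]  zeros at y ∈ {0}
  x = 7: [0↦4, 1↦4, 2↦5, 3↦1, 4↦8, 5↦9, 6↦9, 7↦2, 8↦4, 9↦9, 10↦0]  zeros at y ∈ {10}
  x = 8: [0↦8, 1↦5, 2↦10, 3↦6, 4↦9, 5↦2, 6↦1, 7↦0, 8↦4, 9↦7, 10↦3]  zeros at y ∈ {7}
  x = 9: [0↦0, 1↦9, 2↦0, 3↦0, 4↦3, 5↦3, 6↦5, 7↦3, 8↦2, 9↦7, 10↦1]  zeros at y ∈ {0, 2, 3}
  x = 10: [0↦1, 1↦4, 2↦7, 3↦4, 4↦0, 5↦0, 6↦9, 7↦10, 8↦8, 9↦8, 10↦4]  zeros at y ∈ {4, 5}
Collecting zeros: affine points = {(0, 1), (0, 10), (1, 5), (2, 3), (2, 6), (2, 10), (4, 5), (5, 4), (6, 0), (7, 10), (8, 7), (9, 0), (9, 2), (9, 3), (10, 4), (10, 5)}.
Total count |C(F_11)_aff| = 16.


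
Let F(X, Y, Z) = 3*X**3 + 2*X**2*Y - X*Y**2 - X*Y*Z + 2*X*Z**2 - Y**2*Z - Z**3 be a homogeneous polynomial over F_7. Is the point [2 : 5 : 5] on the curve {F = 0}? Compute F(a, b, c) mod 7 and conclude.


F(2,5,5) ≡ 3 (mod 7); P is NOT on the curve.

Evaluate F(2, 5, 5) term-by-term (mod 7).
  3*X**3 ↦ 3·8·1·1 = 24
  2*X**2*Y ↦ 2·4·5·1 = 40
  -X*Y**2 ↦ -1·2·25·1 = -50
  -X*Y*Z ↦ -1·2·5·5 = -50
  2*X*Z**2 ↦ 2·2·1·25 = 100
  -Y**2*Z ↦ -1·1·25·5 = -125
  -Z**3 ↦ -1·1·1·125 = -125
Sum: F(2, 5, 5) = (24) + (40) + (-50) + (-50) + (100) + (-125) + (-125) = -186.
Reducing mod 7: -186 ≡ 3 (mod 7).
Since F(a, b, c) ≡ 3 ≠ 0 (mod 7), P does NOT lie on the curve.


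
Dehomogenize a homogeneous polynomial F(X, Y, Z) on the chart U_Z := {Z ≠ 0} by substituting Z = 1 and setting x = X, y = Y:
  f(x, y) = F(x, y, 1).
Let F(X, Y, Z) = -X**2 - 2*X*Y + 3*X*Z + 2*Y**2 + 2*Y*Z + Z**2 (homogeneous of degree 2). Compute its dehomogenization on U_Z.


f(x, y) = -x**2 - 2*x*y + 3*x + 2*y**2 + 2*y + 1

On U_Z we set Z = 1. Each monomial c·X^i·Y^j·Z^k in F becomes c·x^i·y^j·1^k = c·x^i·y^j.
Substituting Z = 1: F(X, Y, 1) = -x**2 - 2*x*y + 3*x + 2*y**2 + 2*y + 1.
Note: deg(f) ≤ deg(F) = 2; strict inequality happens when F is divisible by Z (lost terms).


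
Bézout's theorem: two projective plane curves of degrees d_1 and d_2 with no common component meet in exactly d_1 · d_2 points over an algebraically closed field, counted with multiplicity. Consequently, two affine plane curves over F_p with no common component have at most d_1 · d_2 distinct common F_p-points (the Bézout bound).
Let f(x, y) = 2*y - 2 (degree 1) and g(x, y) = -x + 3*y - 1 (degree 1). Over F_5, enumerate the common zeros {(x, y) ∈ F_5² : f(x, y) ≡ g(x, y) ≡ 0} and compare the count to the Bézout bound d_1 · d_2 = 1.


Common zeros: {(2, 1)}; count = 1; Bézout bound = 1.

deg(f) = 1, deg(g) = 1, so Bézout bound = 1.
Scan x ∈ F_5. For each x, list the y ∈ F_5 with f(x, y) ≡ 0 and those with g(x, y) ≡ 0 (mod 5); the common zeros in that column are the intersection.
  x = 0: f ≡ 0 at y ∈ {1}; g ≡ 0 at y ∈ {2}; common: ∅.
  x = 1: f ≡ 0 at y ∈ {1}; g ≡ 0 at y ∈ {4}; common: ∅.
  x = 2: f ≡ 0 at y ∈ {1}; g ≡ 0 at y ∈ {1}; common: {1}.
  x = 3: f ≡ 0 at y ∈ {1}; g ≡ 0 at y ∈ {3}; common: ∅.
  x = 4: f ≡ 0 at y ∈ {1}; g ≡ 0 at y ∈ {0}; common: ∅.
Collecting: common zeros = {(2, 1)}, so the count is 1.
Comparison with the Bézout bound: 1 ≤ 1 = deg(f)·deg(g), as expected for curves with no common component (the bound is attained).


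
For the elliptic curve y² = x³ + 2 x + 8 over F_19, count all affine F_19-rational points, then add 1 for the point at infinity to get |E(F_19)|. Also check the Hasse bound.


Affine points = {(1, 7), (1, 12), (2, 1), (2, 18), (4, 2), (4, 17), (7, 2), (7, 17), (8, 2), (8, 17), (14, 5), (14, 14), (18, 9), (18, 10)}; affine count = 14; |E(F_19)| = 15.

Discriminant check: Δ ∝ 4a³ + 27b² = 4·2³ + 27·8² = 4·8 + 27·64 ≡ 12 (mod 19). Nonzero ⇒ E is nonsingular.
For each x ∈ F_19, compute rhs = x³ + 2·x + 8 mod 19, then count y ∈ F_19 with y² ≡ rhs.
  x = 0: rhs = 8, matching y values: none (0 points).
  x = 1: rhs = 11, matching y values: 7, 12 (2 points).
  x = 2: rhs = 1, matching y values: 1, 18 (2 points).
  x = 3: rhs = 3, matching y values: none (0 points).
  x = 4: rhs = 4, matching y values: 2, 17 (2 points).
  x = 5: rhs = 10, matching y values: none (0 points).
  x = 6: rhs = 8, matching y values: none (0 points).
  x = 7: rhs = 4, matching y values: 2, 17 (2 points).
  x = 8: rhs = 4, matching y values: 2, 17 (2 points).
  x = 9: rhs = 14, matching y values: none (0 points).
  x = 10: rhs = 2, matching y values: none (0 points).
  x = 11: rhs = 12, matching y values: none (0 points).
  x = 12: rhs = 12, matching y values: none (0 points).
  x = 13: rhs = 8, matching y values: none (0 points).
  x = 14: rhs = 6, matching y values: 5, 14 (2 points).
  x = 15: rhs = 12, matching y values: none (0 points).
  x = 16: rhs = 13, matching y values: none (0 points).
  x = 17: rhs = 15, matching y values: none (0 points).
  x = 18: rhs = 5, matching y values: 9, 10 (2 points).
Total affine count: 14.
Full point count |E(F_19)| = 14 + 1 = 15.
Hasse bound: |15 − (19+1)| = |-5| = 5 ≤ 2√19 ≈ 8.7178 ✓.


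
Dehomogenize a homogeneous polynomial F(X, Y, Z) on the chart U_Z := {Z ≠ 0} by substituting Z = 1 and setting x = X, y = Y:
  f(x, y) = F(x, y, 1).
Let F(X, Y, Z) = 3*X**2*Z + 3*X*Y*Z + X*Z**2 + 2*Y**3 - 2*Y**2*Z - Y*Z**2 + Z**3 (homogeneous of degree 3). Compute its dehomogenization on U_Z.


f(x, y) = 3*x**2 + 3*x*y + x + 2*y**3 - 2*y**2 - y + 1

On U_Z we set Z = 1. Each monomial c·X^i·Y^j·Z^k in F becomes c·x^i·y^j·1^k = c·x^i·y^j.
Substituting Z = 1: F(X, Y, 1) = 3*x**2 + 3*x*y + x + 2*y**3 - 2*y**2 - y + 1.
Note: deg(f) ≤ deg(F) = 3; strict inequality happens when F is divisible by Z (lost terms).


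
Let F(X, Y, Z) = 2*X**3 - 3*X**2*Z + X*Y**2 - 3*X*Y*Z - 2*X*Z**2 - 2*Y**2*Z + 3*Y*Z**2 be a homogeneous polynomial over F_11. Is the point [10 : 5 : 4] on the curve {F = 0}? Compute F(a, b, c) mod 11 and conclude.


F(10,5,4) ≡ 5 (mod 11); P is NOT on the curve.

Evaluate F(10, 5, 4) term-by-term (mod 11).
  2*X**3 ↦ 2·1000·1·1 = 2000
  -3*X**2*Z ↦ -3·100·1·4 = -1200
  X*Y**2 ↦ 1·10·25·1 = 250
  -3*X*Y*Z ↦ -3·10·5·4 = -600
  -2*X*Z**2 ↦ -2·10·1·16 = -320
  -2*Y**2*Z ↦ -2·1·25·4 = -200
  3*Y*Z**2 ↦ 3·1·5·16 = 240
Sum: F(10, 5, 4) = (2000) + (-1200) + (250) + (-600) + (-320) + (-200) + (240) = 170.
Reducing mod 11: 170 ≡ 5 (mod 11).
Since F(a, b, c) ≡ 5 ≠ 0 (mod 11), P does NOT lie on the curve.


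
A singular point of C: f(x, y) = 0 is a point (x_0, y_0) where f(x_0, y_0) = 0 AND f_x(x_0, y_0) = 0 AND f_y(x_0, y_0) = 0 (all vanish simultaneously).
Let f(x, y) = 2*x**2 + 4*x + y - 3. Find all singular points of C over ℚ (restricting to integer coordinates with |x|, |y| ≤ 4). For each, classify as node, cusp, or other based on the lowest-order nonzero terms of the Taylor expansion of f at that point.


No singular points in the scanned grid; C is smooth there.

Compute partial derivatives:
  f_x = 4*x + 4.
  f_y = 1.
f_y = 1 is a nonzero constant, so f_y never vanishes: no point (x, y) can satisfy f = f_x = f_y = 0. In particular no (x, y) ∈ {−4, ..., 4}² is singular; the curve is smooth.


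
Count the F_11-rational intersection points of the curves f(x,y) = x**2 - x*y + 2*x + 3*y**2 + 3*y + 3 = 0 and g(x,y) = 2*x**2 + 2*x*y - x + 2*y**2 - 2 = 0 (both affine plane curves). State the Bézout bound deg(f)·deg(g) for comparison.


Common zeros: {(1, 2), (7, 5)}; count = 2; Bézout bound = 4.

deg(f) = 2, deg(g) = 2, so Bézout bound = 4.
Scan x ∈ F_11. For each x, list the y ∈ F_11 with f(x, y) ≡ 0 and those with g(x, y) ≡ 0 (mod 11); the common zeros in that column are the intersection.
  x = 0: f ≡ 0 at y ∈ ∅; g ≡ 0 at y ∈ {1, 10}; common: ∅.
  x = 1: f ≡ 0 at y ∈ {1, 2}; g ≡ 0 at y ∈ {2, 8}; common: {2}.
  x = 2: f ≡ 0 at y ∈ {0, 7}; g ≡ 0 at y ∈ ∅; common: ∅.
  x = 3: f ≡ 0 at y ∈ {4, 7}; g ≡ 0 at y ∈ {2, 6}; common: ∅.
  x = 4: f ≡ 0 at y ∈ ∅; g ≡ 0 at y ∈ ∅; common: ∅.
  x = 5: f ≡ 0 at y ∈ ∅; g ≡ 0 at y ∈ {1, 5}; common: ∅.
  x = 6: f ≡ 0 at y ∈ ∅; g ≡ 0 at y ∈ ∅; common: ∅.
  x = 7: f ≡ 0 at y ∈ {0, 5}; g ≡ 0 at y ∈ {5, 10}; common: {5}.
  x = 8: f ≡ 0 at y ∈ ∅; g ≡ 0 at y ∈ {6, 8}; common: ∅.
  x = 9: f ≡ 0 at y ∈ {1}; g ≡ 0 at y ∈ ∅; common: ∅.
  x = 10: f ≡ 0 at y ∈ {2, 4}; g ≡ 0 at y ∈ ∅; common: ∅.
Collecting: common zeros = {(1, 2), (7, 5)}, so the count is 2.
Comparison with the Bézout bound: 2 ≤ 4 = deg(f)·deg(g), as expected for curves with no common component (the affine F_11-count falls short of the bound because intersections may lie at infinity, over extension fields, or carry multiplicity).


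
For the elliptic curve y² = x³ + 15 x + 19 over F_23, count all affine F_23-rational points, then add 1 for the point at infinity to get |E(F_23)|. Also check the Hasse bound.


Affine points = {(1, 9), (1, 14), (5, 9), (5, 14), (6, 7), (6, 16), (9, 3), (9, 20), (12, 8), (12, 15), (14, 11), (14, 12), (15, 10), (15, 13), (16, 10), (16, 13), (17, 9), (17, 14), (18, 7), (18, 16), (20, 4), (20, 19), (21, 2), (21, 21), (22, 7), (22, 16)}; affine count = 26; |E(F_23)| = 27.

Discriminant check: Δ ∝ 4a³ + 27b² = 4·15³ + 27·19² = 4·3375 + 27·361 ≡ 17 (mod 23). Nonzero ⇒ E is nonsingular.
For each x ∈ F_23, compute rhs = x³ + 15·x + 19 mod 23, then count y ∈ F_23 with y² ≡ rhs.
  x = 0: rhs = 19, matching y values: none (0 points).
  x = 1: rhs = 12, matching y values: 9, 14 (2 points).
  x = 2: rhs = 11, matching y values: none (0 points).
  x = 3: rhs = 22, matching y values: none (0 points).
  x = 4: rhs = 5, matching y values: none (0 points).
  x = 5: rhs = 12, matching y values: 9, 14 (2 points).
  x = 6: rhs = 3, matching y values: 7, 16 (2 points).
  x = 7: rhs = 7, matching y values: none (0 points).
  x = 8: rhs = 7, matching y values: none (0 points).
  x = 9: rhs = 9, matching y values: 3, 20 (2 points).
  x = 10: rhs = 19, matching y values: none (0 points).
  x = 11: rhs = 20, matching y values: none (0 points).
  x = 12: rhs = 18, matching y values: 8, 15 (2 points).
  x = 13: rhs = 19, matching y values: none (0 points).
  x = 14: rhs = 6, matching y values: 11, 12 (2 points).
  x = 15: rhs = 8, matching y values: 10, 13 (2 points).
  x = 16: rhs = 8, matching y values: 10, 13 (2 points).
  x = 17: rhs = 12, matching y values: 9, 14 (2 points).
  x = 18: rhs = 3, matching y values: 7, 16 (2 points).
  x = 19: rhs = 10, matching y values: none (0 points).
  x = 20: rhs = 16, matching y values: 4, 19 (2 points).
  x = 21: rhs = 4, matching y values: 2, 21 (2 points).
  x = 22: rhs = 3, matching y values: 7, 16 (2 points).
Total affine count: 26.
Full point count |E(F_23)| = 26 + 1 = 27.
Hasse bound: |27 − (23+1)| = |3| = 3 ≤ 2√23 ≈ 9.5917 ✓.


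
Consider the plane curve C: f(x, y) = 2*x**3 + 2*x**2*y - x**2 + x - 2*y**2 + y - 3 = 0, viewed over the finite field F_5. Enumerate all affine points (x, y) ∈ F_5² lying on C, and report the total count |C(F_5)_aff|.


Affine F_5-points: {(1, 1), (1, 3), (2, 3), (2, 4), (3, 0), (3, 2)}; count = 6.

For each of the 25 pairs (x, y) ∈ F_5², evaluate f(x, y) mod 5. Record the zeros.
  x = 0: [0↦2, 1↦1, 2↦1, 3↦2, 4↦4]  zeros at y ∈ ∅
  x = 1: [0↦4, 1↦0, 2↦2, 3↦0, 4↦4]  zeros at y ∈ {1, 3}
  x = 2: [0↦1, 1↦3, 2↦1, 3↦0, 4↦0]  zeros at y ∈ {3, 4}
  x = 3: [0↦0, 1↦2, 2↦0, 3↦4, 4↦4]  zeros at y ∈ {0, 2}
  x = 4: [0↦3, 1↦4, 2↦1, 3↦4, 4↦3]  zeros at y ∈ ∅
Collecting zeros: affine points = {(1, 1), (1, 3), (2, 3), (2, 4), (3, 0), (3, 2)}.
Total count |C(F_5)_aff| = 6.


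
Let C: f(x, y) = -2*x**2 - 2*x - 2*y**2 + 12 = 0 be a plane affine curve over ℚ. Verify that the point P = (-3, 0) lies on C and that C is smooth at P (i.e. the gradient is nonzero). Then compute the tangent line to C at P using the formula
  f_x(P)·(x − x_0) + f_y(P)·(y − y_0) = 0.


Tangent line at P: 10*x + 30 = 0.

Step 1: f(-3, 0) = 0, so P lies on C.
Step 2: partial derivatives
  f_x(x, y) = -4*x - 2, f_y(x, y) = -4*y.
  f_x(P) = 10, f_y(P) = 0 (gradient nonzero, so P is smooth).
Step 3: tangent line at P: 10·(x − -3) + 0·(y − 0) = 0.
Expanding: 10*x + 30 = 0.


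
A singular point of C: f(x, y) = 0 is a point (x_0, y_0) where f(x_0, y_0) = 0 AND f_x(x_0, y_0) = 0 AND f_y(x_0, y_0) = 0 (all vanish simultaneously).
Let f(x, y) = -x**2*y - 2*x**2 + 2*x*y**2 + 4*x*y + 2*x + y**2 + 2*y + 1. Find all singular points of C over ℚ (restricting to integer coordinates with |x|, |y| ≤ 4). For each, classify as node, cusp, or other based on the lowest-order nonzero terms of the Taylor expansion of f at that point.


Singular points: {(0, -1)}; classification: node.

Compute partial derivatives:
  f_x = -2*x*y - 4*x + 2*y**2 + 4*y + 2.
  f_y = -x**2 + 4*x*y + 4*x + 2*y + 2.
Scan x_0 ∈ {−4, ..., 4}. For each x_0, f_y(x_0, y) is a polynomial in y; find its integer roots y ∈ {−4, ..., 4}, then test f_x and f at those candidates.
  x = -4: f_y(-4, y) = -14*y - 30; no integer root y with |y| ≤ 4.
  x = -3: f_y(-3, y) = -10*y - 19; no integer root y with |y| ≤ 4.
  x = -2: f_y(-2, y) = -6*y - 10; no integer root y with |y| ≤ 4.
  x = -1: f_y(-1, y) = -2*y - 3; no integer root y with |y| ≤ 4.
  x = 0: f_y(0, y) = 2*y + 2; vanishes at y ∈ {-1}. (0, -1): f_x = 0, f = 0 — SINGULAR.
  x = 1: f_y(1, y) = 6*y + 5; no integer root y with |y| ≤ 4.
  x = 2: f_y(2, y) = 10*y + 6; no integer root y with |y| ≤ 4.
  x = 3: f_y(3, y) = 14*y + 5; no integer root y with |y| ≤ 4.
  x = 4: f_y(4, y) = 18*y + 2; no integer root y with |y| ≤ 4.
Only singular point on the grid: (0, -1).
Classify: substitute x = 0 + u, y = -1 + v and expand: f = -u**2*v - u**2 + 2*u*v**2 + v**2.
No constant or linear terms (consistent with a singular point). Quadratic part: -u**2 + v**2. Cubic part: -u**2*v + 2*u*v**2.
The quadratic part v**2 - u**2 = (v − u)(v + u) splits into two distinct linear factors, so there are two distinct tangent lines y − -1 = ±(x − 0) — this is a node (ordinary double point).
Classification: node.


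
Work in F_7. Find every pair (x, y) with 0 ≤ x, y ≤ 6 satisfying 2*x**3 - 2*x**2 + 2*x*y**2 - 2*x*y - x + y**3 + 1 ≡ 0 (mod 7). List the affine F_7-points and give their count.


Affine F_7-points: {(0, 3), (0, 5), (0, 6), (1, 0), (2, 0), (2, 4), (2, 6), (3, 1), (4, 3), (4, 5), (5, 0), (5, 2), (6, 6)}; count = 13.

For each of the 49 pairs (x, y) ∈ F_7², evaluate f(x, y) mod 7. Record the zeros.
  x = 0: [0↦1, 1↦2, 2↦2, 3↦0, 4↦2, 5↦0, 6↦0]  zeros at y ∈ {3, 5, 6}
  x = 1: [0↦0, 1↦1, 2↦5, 3↦4, 4↦4, 5↦4, 6↦3]  zeros at y ∈ {0}
  x = 2: [0↦0, 1↦1, 2↦2, 3↦2, 4↦0, 5↦2, 6↦0]  zeros at y ∈ {0, 4, 6}
  x = 3: [0↦6, 1↦0, 2↦5, 3↦6, 4↦2, 5↦6, 6↦3]  zeros at y ∈ {1}
  x = 4: [0↦2, 1↦3, 2↦5, 3↦0, 4↦1, 5↦0, 6↦3]  zeros at y ∈ {3, 5}
  x = 5: [0↦0, 1↦1, 2↦0, 3↦3, 4↦2, 5↦3, 6↦5]  zeros at y ∈ {0, 2}
  x = 6: [0↦5, 1↦6, 2↦2, 3↦6, 4↦3, 5↦6, 6↦0]  zeros at y ∈ {6}
Collecting zeros: affine points = {(0, 3), (0, 5), (0, 6), (1, 0), (2, 0), (2, 4), (2, 6), (3, 1), (4, 3), (4, 5), (5, 0), (5, 2), (6, 6)}.
Total count |C(F_7)_aff| = 13.


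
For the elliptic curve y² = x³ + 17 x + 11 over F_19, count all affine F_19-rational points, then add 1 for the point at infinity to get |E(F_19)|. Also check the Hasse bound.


Affine points = {(0, 7), (0, 12), (6, 5), (6, 14), (7, 6), (7, 13), (9, 0), (11, 3), (11, 16), (12, 9), (12, 10), (13, 4), (13, 15), (16, 3), (16, 16), (17, 8), (17, 11)}; affine count = 17; |E(F_19)| = 18.

Discriminant check: Δ ∝ 4a³ + 27b² = 4·17³ + 27·11² = 4·4913 + 27·121 ≡ 5 (mod 19). Nonzero ⇒ E is nonsingular.
For each x ∈ F_19, compute rhs = x³ + 17·x + 11 mod 19, then count y ∈ F_19 with y² ≡ rhs.
  x = 0: rhs = 11, matching y values: 7, 12 (2 points).
  x = 1: rhs = 10, matching y values: none (0 points).
  x = 2: rhs = 15, matching y values: none (0 points).
  x = 3: rhs = 13, matching y values: none (0 points).
  x = 4: rhs = 10, matching y values: none (0 points).
  x = 5: rhs = 12, matching y values: none (0 points).
  x = 6: rhs = 6, matching y values: 5, 14 (2 points).
  x = 7: rhs = 17, matching y values: 6, 13 (2 points).
  x = 8: rhs = 13, matching y values: none (0 points).
  x = 9: rhs = 0, matching y values: 0 (1 points).
  x = 10: rhs = 3, matching y values: none (0 points).
  x = 11: rhs = 9, matching y values: 3, 16 (2 points).
  x = 12: rhs = 5, matching y values: 9, 10 (2 points).
  x = 13: rhs = 16, matching y values: 4, 15 (2 points).
  x = 14: rhs = 10, matching y values: none (0 points).
  x = 15: rhs = 12, matching y values: none (0 points).
  x = 16: rhs = 9, matching y values: 3, 16 (2 points).
  x = 17: rhs = 7, matching y values: 8, 11 (2 points).
  x = 18: rhs = 12, matching y values: none (0 points).
Total affine count: 17.
Full point count |E(F_19)| = 17 + 1 = 18.
Hasse bound: |18 − (19+1)| = |-2| = 2 ≤ 2√19 ≈ 8.7178 ✓.


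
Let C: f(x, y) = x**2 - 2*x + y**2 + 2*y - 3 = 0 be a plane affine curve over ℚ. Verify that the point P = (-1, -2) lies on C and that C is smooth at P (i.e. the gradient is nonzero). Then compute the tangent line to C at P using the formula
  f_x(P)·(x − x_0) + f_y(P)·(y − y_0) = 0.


Tangent line at P: -4*x - 2*y - 8 = 0.

Step 1: f(-1, -2) = 0, so P lies on C.
Step 2: partial derivatives
  f_x(x, y) = 2*x - 2, f_y(x, y) = 2*y + 2.
  f_x(P) = -4, f_y(P) = -2 (gradient nonzero, so P is smooth).
Step 3: tangent line at P: -4·(x − -1) + -2·(y − -2) = 0.
Expanding: -4*x - 2*y - 8 = 0.


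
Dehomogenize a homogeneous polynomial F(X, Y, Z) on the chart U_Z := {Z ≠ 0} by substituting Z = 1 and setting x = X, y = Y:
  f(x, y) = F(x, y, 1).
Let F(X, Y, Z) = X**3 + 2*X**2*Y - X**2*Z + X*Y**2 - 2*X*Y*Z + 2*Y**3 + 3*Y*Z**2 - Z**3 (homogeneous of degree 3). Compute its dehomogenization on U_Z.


f(x, y) = x**3 + 2*x**2*y - x**2 + x*y**2 - 2*x*y + 2*y**3 + 3*y - 1

On U_Z we set Z = 1. Each monomial c·X^i·Y^j·Z^k in F becomes c·x^i·y^j·1^k = c·x^i·y^j.
Substituting Z = 1: F(X, Y, 1) = x**3 + 2*x**2*y - x**2 + x*y**2 - 2*x*y + 2*y**3 + 3*y - 1.
Note: deg(f) ≤ deg(F) = 3; strict inequality happens when F is divisible by Z (lost terms).


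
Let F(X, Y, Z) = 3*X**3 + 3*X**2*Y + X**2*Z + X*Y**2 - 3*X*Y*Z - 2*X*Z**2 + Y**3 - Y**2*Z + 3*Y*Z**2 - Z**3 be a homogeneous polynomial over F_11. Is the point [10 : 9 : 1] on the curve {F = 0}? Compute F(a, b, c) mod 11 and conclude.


F(10,9,1) ≡ 9 (mod 11); P is NOT on the curve.

Evaluate F(10, 9, 1) term-by-term (mod 11).
  3*X**3 ↦ 3·1000·1·1 = 3000
  3*X**2*Y ↦ 3·100·9·1 = 2700
  X**2*Z ↦ 1·100·1·1 = 100
  X*Y**2 ↦ 1·10·81·1 = 810
  -3*X*Y*Z ↦ -3·10·9·1 = -270
  -2*X*Z**2 ↦ -2·10·1·1 = -20
  Y**3 ↦ 1·1·729·1 = 729
  -Y**2*Z ↦ -1·1·81·1 = -81
  3*Y*Z**2 ↦ 3·1·9·1 = 27
  -Z**3 ↦ -1·1·1·1 = -1
Sum: F(10, 9, 1) = (3000) + (2700) + (100) + (810) + (-270) + (-20) + (729) + (-81) + (27) + (-1) = 6994.
Reducing mod 11: 6994 ≡ 9 (mod 11).
Since F(a, b, c) ≡ 9 ≠ 0 (mod 11), P does NOT lie on the curve.


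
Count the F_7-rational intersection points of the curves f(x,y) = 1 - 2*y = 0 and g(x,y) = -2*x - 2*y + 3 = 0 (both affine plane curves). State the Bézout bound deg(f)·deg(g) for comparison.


Common zeros: {(1, 4)}; count = 1; Bézout bound = 1.

deg(f) = 1, deg(g) = 1, so Bézout bound = 1.
Scan x ∈ F_7. For each x, list the y ∈ F_7 with f(x, y) ≡ 0 and those with g(x, y) ≡ 0 (mod 7); the common zeros in that column are the intersection.
  x = 0: f ≡ 0 at y ∈ {4}; g ≡ 0 at y ∈ {5}; common: ∅.
  x = 1: f ≡ 0 at y ∈ {4}; g ≡ 0 at y ∈ {4}; common: {4}.
  x = 2: f ≡ 0 at y ∈ {4}; g ≡ 0 at y ∈ {3}; common: ∅.
  x = 3: f ≡ 0 at y ∈ {4}; g ≡ 0 at y ∈ {2}; common: ∅.
  x = 4: f ≡ 0 at y ∈ {4}; g ≡ 0 at y ∈ {1}; common: ∅.
  x = 5: f ≡ 0 at y ∈ {4}; g ≡ 0 at y ∈ {0}; common: ∅.
  x = 6: f ≡ 0 at y ∈ {4}; g ≡ 0 at y ∈ {6}; common: ∅.
Collecting: common zeros = {(1, 4)}, so the count is 1.
Comparison with the Bézout bound: 1 ≤ 1 = deg(f)·deg(g), as expected for curves with no common component (the bound is attained).


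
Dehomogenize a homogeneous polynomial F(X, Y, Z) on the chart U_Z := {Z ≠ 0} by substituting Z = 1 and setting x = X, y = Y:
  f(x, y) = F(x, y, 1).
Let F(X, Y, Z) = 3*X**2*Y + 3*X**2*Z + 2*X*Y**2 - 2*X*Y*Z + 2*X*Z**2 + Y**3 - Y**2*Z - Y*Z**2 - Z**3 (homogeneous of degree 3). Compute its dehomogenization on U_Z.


f(x, y) = 3*x**2*y + 3*x**2 + 2*x*y**2 - 2*x*y + 2*x + y**3 - y**2 - y - 1

On U_Z we set Z = 1. Each monomial c·X^i·Y^j·Z^k in F becomes c·x^i·y^j·1^k = c·x^i·y^j.
Substituting Z = 1: F(X, Y, 1) = 3*x**2*y + 3*x**2 + 2*x*y**2 - 2*x*y + 2*x + y**3 - y**2 - y - 1.
Note: deg(f) ≤ deg(F) = 3; strict inequality happens when F is divisible by Z (lost terms).


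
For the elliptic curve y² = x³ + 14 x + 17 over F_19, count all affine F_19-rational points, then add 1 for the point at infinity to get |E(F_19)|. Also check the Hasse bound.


Affine points = {(0, 6), (0, 13), (4, 2), (4, 17), (9, 6), (9, 13), (10, 6), (10, 13), (11, 1), (11, 18), (15, 7), (15, 12), (16, 9), (16, 10), (17, 0)}; affine count = 15; |E(F_19)| = 16.

Discriminant check: Δ ∝ 4a³ + 27b² = 4·14³ + 27·17² = 4·2744 + 27·289 ≡ 7 (mod 19). Nonzero ⇒ E is nonsingular.
For each x ∈ F_19, compute rhs = x³ + 14·x + 17 mod 19, then count y ∈ F_19 with y² ≡ rhs.
  x = 0: rhs = 17, matching y values: 6, 13 (2 points).
  x = 1: rhs = 13, matching y values: none (0 points).
  x = 2: rhs = 15, matching y values: none (0 points).
  x = 3: rhs = 10, matching y values: none (0 points).
  x = 4: rhs = 4, matching y values: 2, 17 (2 points).
  x = 5: rhs = 3, matching y values: none (0 points).
  x = 6: rhs = 13, matching y values: none (0 points).
  x = 7: rhs = 2, matching y values: none (0 points).
  x = 8: rhs = 14, matching y values: none (0 points).
  x = 9: rhs = 17, matching y values: 6, 13 (2 points).
  x = 10: rhs = 17, matching y values: 6, 13 (2 points).
  x = 11: rhs = 1, matching y values: 1, 18 (2 points).
  x = 12: rhs = 13, matching y values: none (0 points).
  x = 13: rhs = 2, matching y values: none (0 points).
  x = 14: rhs = 12, matching y values: none (0 points).
  x = 15: rhs = 11, matching y values: 7, 12 (2 points).
  x = 16: rhs = 5, matching y values: 9, 10 (2 points).
  x = 17: rhs = 0, matching y values: 0 (1 points).
  x = 18: rhs = 2, matching y values: none (0 points).
Total affine count: 15.
Full point count |E(F_19)| = 15 + 1 = 16.
Hasse bound: |16 − (19+1)| = |-4| = 4 ≤ 2√19 ≈ 8.7178 ✓.


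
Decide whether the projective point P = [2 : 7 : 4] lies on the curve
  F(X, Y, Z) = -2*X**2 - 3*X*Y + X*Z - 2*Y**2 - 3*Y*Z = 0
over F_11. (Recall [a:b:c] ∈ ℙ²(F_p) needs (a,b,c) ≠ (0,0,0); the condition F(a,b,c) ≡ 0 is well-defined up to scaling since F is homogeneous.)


F(2,7,4) ≡ 7 (mod 11); P is NOT on the curve.

Evaluate F(2, 7, 4) term-by-term (mod 11).
  -2*X**2 ↦ -2·4·1·1 = -8
  -3*X*Y ↦ -3·2·7·1 = -42
  X*Z ↦ 1·2·1·4 = 8
  -2*Y**2 ↦ -2·1·49·1 = -98
  -3*Y*Z ↦ -3·1·7·4 = -84
Sum: F(2, 7, 4) = (-8) + (-42) + (8) + (-98) + (-84) = -224.
Reducing mod 11: -224 ≡ 7 (mod 11).
Since F(a, b, c) ≡ 7 ≠ 0 (mod 11), P does NOT lie on the curve.


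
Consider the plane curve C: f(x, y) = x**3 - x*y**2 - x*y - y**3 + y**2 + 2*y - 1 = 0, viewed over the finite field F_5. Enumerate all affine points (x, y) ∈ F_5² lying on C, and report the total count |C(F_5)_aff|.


Affine F_5-points: {(1, 0), (1, 1), (1, 4), (2, 1), (2, 2)}; count = 5.

For each of the 25 pairs (x, y) ∈ F_5², evaluate f(x, y) mod 5. Record the zeros.
  x = 0: [0↦4, 1↦1, 2↦4, 3↦2, 4↦4]  zeros at y ∈ ∅
  x = 1: [0↦0, 1↦0, 2↦4, 3↦1, 4↦0]  zeros at y ∈ {0, 1, 4}
  x = 2: [0↦2, 1↦0, 2↦0, 3↦1, 4↦2]  zeros at y ∈ {1, 2}
  x = 3: [0↦1, 1↦2, 2↦3, 3↦3, 4↦1]  zeros at y ∈ ∅
  x = 4: [0↦3, 1↦2, 2↦4, 3↦3, 4↦3]  zeros at y ∈ ∅
Collecting zeros: affine points = {(1, 0), (1, 1), (1, 4), (2, 1), (2, 2)}.
Total count |C(F_5)_aff| = 5.


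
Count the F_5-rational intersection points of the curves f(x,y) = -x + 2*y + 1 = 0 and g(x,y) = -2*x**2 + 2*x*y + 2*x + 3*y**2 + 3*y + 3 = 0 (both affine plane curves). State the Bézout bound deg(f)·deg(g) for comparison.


Common zeros: ∅; count = 0; Bézout bound = 2.

deg(f) = 1, deg(g) = 2, so Bézout bound = 2.
Scan x ∈ F_5. For each x, list the y ∈ F_5 with f(x, y) ≡ 0 and those with g(x, y) ≡ 0 (mod 5); the common zeros in that column are the intersection.
  x = 0: f ≡ 0 at y ∈ {2}; g ≡ 0 at y ∈ ∅; common: ∅.
  x = 1: f ≡ 0 at y ∈ {0}; g ≡ 0 at y ∈ {2, 3}; common: ∅.
  x = 2: f ≡ 0 at y ∈ {3}; g ≡ 0 at y ∈ {2, 4}; common: ∅.
  x = 3: f ≡ 0 at y ∈ {1}; g ≡ 0 at y ∈ {3, 4}; common: ∅.
  x = 4: f ≡ 0 at y ∈ {4}; g ≡ 0 at y ∈ ∅; common: ∅.
Collecting: common zeros = ∅, so the count is 0.
Comparison with the Bézout bound: 0 ≤ 2 = deg(f)·deg(g), as expected for curves with no common component (the affine F_5-count falls short of the bound because intersections may lie at infinity, over extension fields, or carry multiplicity).


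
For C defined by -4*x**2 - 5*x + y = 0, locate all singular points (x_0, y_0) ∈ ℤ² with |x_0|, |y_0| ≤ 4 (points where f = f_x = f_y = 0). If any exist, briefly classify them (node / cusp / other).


No singular points in the scanned grid; C is smooth there.

Compute partial derivatives:
  f_x = -8*x - 5.
  f_y = 1.
f_y = 1 is a nonzero constant, so f_y never vanishes: no point (x, y) can satisfy f = f_x = f_y = 0. In particular no (x, y) ∈ {−4, ..., 4}² is singular; the curve is smooth.


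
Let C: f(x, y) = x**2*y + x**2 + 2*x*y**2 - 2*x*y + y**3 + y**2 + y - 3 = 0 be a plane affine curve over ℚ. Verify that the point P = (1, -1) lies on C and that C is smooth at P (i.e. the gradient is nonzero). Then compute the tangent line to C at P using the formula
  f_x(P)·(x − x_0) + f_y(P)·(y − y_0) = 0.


Tangent line at P: 4*x - 3*y - 7 = 0.

Step 1: f(1, -1) = 0, so P lies on C.
Step 2: partial derivatives
  f_x(x, y) = 2*x*y + 2*x + 2*y**2 - 2*y, f_y(x, y) = x**2 + 4*x*y - 2*x + 3*y**2 + 2*y + 1.
  f_x(P) = 4, f_y(P) = -3 (gradient nonzero, so P is smooth).
Step 3: tangent line at P: 4·(x − 1) + -3·(y − -1) = 0.
Expanding: 4*x - 3*y - 7 = 0.


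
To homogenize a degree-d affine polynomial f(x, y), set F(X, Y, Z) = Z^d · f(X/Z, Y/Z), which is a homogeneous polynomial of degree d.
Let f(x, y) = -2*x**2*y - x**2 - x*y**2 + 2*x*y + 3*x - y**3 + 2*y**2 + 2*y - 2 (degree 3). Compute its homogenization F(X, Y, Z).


F(X, Y, Z) = -2*X**2*Y - X**2*Z - X*Y**2 + 2*X*Y*Z + 3*X*Z**2 - Y**3 + 2*Y**2*Z + 2*Y*Z**2 - 2*Z**3

deg(f) = 3.
Substitute x = X/Z, y = Y/Z into f, then multiply by Z^3.
  monomial -2·x^2·y^1 ↦ -2·X^2·Y^1·Z^0.
  monomial -1·x^2·y^0 ↦ -1·X^2·Y^0·Z^1.
  monomial -1·x^1·y^2 ↦ -1·X^1·Y^2·Z^0.
  monomial 2·x^1·y^1 ↦ 2·X^1·Y^1·Z^1.
  monomial 3·x^1·y^0 ↦ 3·X^1·Y^0·Z^2.
  monomial -1·x^0·y^3 ↦ -1·X^0·Y^3·Z^0.
  monomial 2·x^0·y^2 ↦ 2·X^0·Y^2·Z^1.
  monomial 2·x^0·y^1 ↦ 2·X^0·Y^1·Z^2.
  monomial -2·x^0·y^0 ↦ -2·X^0·Y^0·Z^3.
Collecting: F(X, Y, Z) = -2*X**2*Y - X**2*Z - X*Y**2 + 2*X*Y*Z + 3*X*Z**2 - Y**3 + 2*Y**2*Z + 2*Y*Z**2 - 2*Z**3.


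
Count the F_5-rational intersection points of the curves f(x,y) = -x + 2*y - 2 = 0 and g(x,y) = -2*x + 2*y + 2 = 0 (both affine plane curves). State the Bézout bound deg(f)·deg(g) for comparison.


Common zeros: {(4, 3)}; count = 1; Bézout bound = 1.

deg(f) = 1, deg(g) = 1, so Bézout bound = 1.
Scan x ∈ F_5. For each x, list the y ∈ F_5 with f(x, y) ≡ 0 and those with g(x, y) ≡ 0 (mod 5); the common zeros in that column are the intersection.
  x = 0: f ≡ 0 at y ∈ {1}; g ≡ 0 at y ∈ {4}; common: ∅.
  x = 1: f ≡ 0 at y ∈ {4}; g ≡ 0 at y ∈ {0}; common: ∅.
  x = 2: f ≡ 0 at y ∈ {2}; g ≡ 0 at y ∈ {1}; common: ∅.
  x = 3: f ≡ 0 at y ∈ {0}; g ≡ 0 at y ∈ {2}; common: ∅.
  x = 4: f ≡ 0 at y ∈ {3}; g ≡ 0 at y ∈ {3}; common: {3}.
Collecting: common zeros = {(4, 3)}, so the count is 1.
Comparison with the Bézout bound: 1 ≤ 1 = deg(f)·deg(g), as expected for curves with no common component (the bound is attained).


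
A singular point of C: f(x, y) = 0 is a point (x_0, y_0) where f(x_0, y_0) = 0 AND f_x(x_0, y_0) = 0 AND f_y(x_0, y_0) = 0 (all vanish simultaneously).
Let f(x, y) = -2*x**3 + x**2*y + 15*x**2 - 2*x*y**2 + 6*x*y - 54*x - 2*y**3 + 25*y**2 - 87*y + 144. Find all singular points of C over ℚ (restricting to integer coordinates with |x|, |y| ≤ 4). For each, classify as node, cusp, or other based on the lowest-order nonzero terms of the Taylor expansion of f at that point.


Singular points: {(3, 3)}; classification: cusp.

Compute partial derivatives:
  f_x = -6*x**2 + 2*x*y + 30*x - 2*y**2 + 6*y - 54.
  f_y = x**2 - 4*x*y + 6*x - 6*y**2 + 50*y - 87.
Scan x_0 ∈ {−4, ..., 4}. For each x_0, f_y(x_0, y) is a polynomial in y; find its integer roots y ∈ {−4, ..., 4}, then test f_x and f at those candidates.
  x = -4: f_y(-4, y) = -6*y**2 + 66*y - 95; no integer root y with |y| ≤ 4.
  x = -3: f_y(-3, y) = -6*y**2 + 62*y - 96; no integer root y with |y| ≤ 4.
  x = -2: f_y(-2, y) = -6*y**2 + 58*y - 95; no integer root y with |y| ≤ 4.
  x = -1: f_y(-1, y) = -6*y**2 + 54*y - 92; no integer root y with |y| ≤ 4.
  x = 0: f_y(0, y) = -6*y**2 + 50*y - 87; no integer root y with |y| ≤ 4.
  x = 1: f_y(1, y) = -6*y**2 + 46*y - 80; no integer root y with |y| ≤ 4.
  x = 2: f_y(2, y) = -6*y**2 + 42*y - 71; no integer root y with |y| ≤ 4.
  x = 3: f_y(3, y) = -6*y**2 + 38*y - 60; vanishes at y ∈ {3}. (3, 3): f_x = 0, f = 0 — SINGULAR.
  x = 4: f_y(4, y) = -6*y**2 + 34*y - 47; no integer root y with |y| ≤ 4.
Only singular point on the grid: (3, 3).
Classify: substitute x = 3 + u, y = 3 + v and expand: f = -2*u**3 + u**2*v - 2*u*v**2 - 2*v**3 + v**2.
No constant or linear terms (consistent with a singular point). Quadratic part: v**2. Cubic part: -2*u**3 + u**2*v - 2*u*v**2 - 2*v**3.
The quadratic part v**2 is a perfect square, so there is a single (double) tangent line v = 0, i.e. y = 3. Restricting the cubic part to that line (v = 0) leaves -2*u**3 ≠ 0, so f is not divisible by v and the branch is v² ≈ 2*u**3 to lowest order — this is a cusp.
Classification: cusp.


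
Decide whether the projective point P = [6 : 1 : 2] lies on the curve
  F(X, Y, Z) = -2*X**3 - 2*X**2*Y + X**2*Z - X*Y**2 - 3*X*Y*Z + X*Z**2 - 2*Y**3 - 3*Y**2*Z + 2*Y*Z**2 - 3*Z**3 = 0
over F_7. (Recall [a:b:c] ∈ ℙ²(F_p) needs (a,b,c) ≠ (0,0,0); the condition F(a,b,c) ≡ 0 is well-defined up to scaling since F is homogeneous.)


F(6,1,2) ≡ 2 (mod 7); P is NOT on the curve.

Evaluate F(6, 1, 2) term-by-term (mod 7).
  -2*X**3 ↦ -2·216·1·1 = -432
  -2*X**2*Y ↦ -2·36·1·1 = -72
  X**2*Z ↦ 1·36·1·2 = 72
  -X*Y**2 ↦ -1·6·1·1 = -6
  -3*X*Y*Z ↦ -3·6·1·2 = -36
  X*Z**2 ↦ 1·6·1·4 = 24
  -2*Y**3 ↦ -2·1·1·1 = -2
  -3*Y**2*Z ↦ -3·1·1·2 = -6
  2*Y*Z**2 ↦ 2·1·1·4 = 8
  -3*Z**3 ↦ -3·1·1·8 = -24
Sum: F(6, 1, 2) = (-432) + (-72) + (72) + (-6) + (-36) + (24) + (-2) + (-6) + (8) + (-24) = -474.
Reducing mod 7: -474 ≡ 2 (mod 7).
Since F(a, b, c) ≡ 2 ≠ 0 (mod 7), P does NOT lie on the curve.


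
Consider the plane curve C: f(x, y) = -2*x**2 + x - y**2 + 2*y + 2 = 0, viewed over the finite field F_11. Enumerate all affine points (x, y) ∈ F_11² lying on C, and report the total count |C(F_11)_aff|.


Affine F_11-points: {(0, 6), (0, 7), (6, 6), (6, 7), (7, 1), (8, 3), (8, 10), (9, 3), (9, 10), (10, 1)}; count = 10.

For each of the 121 pairs (x, y) ∈ F_11², evaluate f(x, y) mod 11. Record the zeros.
  x = 0: [0↦2, 1↦3, 2↦2, 3↦10, 4↦5, 5↦9, 6↦0, 7↦0, 8↦9, 9↦5, 10↦10]  zeros at y ∈ {6, 7}
  x = 1: [0↦1, 1↦2, 2↦1, 3↦9, 4↦4, 5↦8, 6↦10, 7↦10, 8↦8, 9↦4, 10↦9]  zeros at y ∈ ∅
  x = 2: [0↦7, 1↦8, 2↦7, 3↦4, 4↦10, 5↦3, 6↦5, 7↦5, 8↦3, 9↦10, 10↦4]  zeros at y ∈ ∅
  x = 3: [0↦9, 1↦10, 2↦9, 3↦6, 4↦1, 5↦5, 6↦7, 7↦7, 8↦5, 9↦1, 10↦6]  zeros at y ∈ ∅
  x = 4: [0↦7, 1↦8, 2↦7, 3↦4, 4↦10, 5↦3, 6↦5, 7↦5, 8↦3, 9↦10, 10↦4]  zeros at y ∈ ∅
  x = 5: [0↦1, 1↦2, 2↦1, 3↦9, 4↦4, 5↦8, 6↦10, 7↦10, 8↦8, 9↦4, 10↦9]  zeros at y ∈ ∅
  x = 6: [0↦2, 1↦3, 2↦2, 3↦10, 4↦5, 5↦9, 6↦0, 7↦0, 8↦9, 9↦5, 10↦10]  zeros at y ∈ {6, 7}
  x = 7: [0↦10, 1↦0, 2↦10, 3↦7, 4↦2, 5↦6, 6↦8, 7↦8, 8↦6, 9↦2, 10↦7]  zeros at y ∈ {1}
  x = 8: [0↦3, 1↦4, 2↦3, 3↦0, 4↦6, 5↦10, 6↦1, 7↦1, 8↦10, 9↦6, 10↦0]  zeros at y ∈ {3, 10}
  x = 9: [0↦3, 1↦4, 2↦3, 3↦0, 4↦6, 5↦10, 6↦1, 7↦1, 8↦10, 9↦6, 10↦0]  zeros at y ∈ {3, 10}
  x = 10: [0↦10, 1↦0, 2↦10, 3↦7, 4↦2, 5↦6, 6↦8, 7↦8, 8↦6, 9↦2, 10↦7]  zeros at y ∈ {1}
Collecting zeros: affine points = {(0, 6), (0, 7), (6, 6), (6, 7), (7, 1), (8, 3), (8, 10), (9, 3), (9, 10), (10, 1)}.
Total count |C(F_11)_aff| = 10.


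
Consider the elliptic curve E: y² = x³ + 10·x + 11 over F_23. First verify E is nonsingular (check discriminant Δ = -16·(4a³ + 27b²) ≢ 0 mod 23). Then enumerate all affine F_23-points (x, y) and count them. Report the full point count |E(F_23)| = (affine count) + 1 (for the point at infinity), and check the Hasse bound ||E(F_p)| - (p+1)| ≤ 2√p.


Affine points = {(2, 4), (2, 19), (4, 0), (5, 5), (5, 18), (9, 5), (9, 18), (11, 7), (11, 16), (16, 9), (16, 14), (20, 0), (21, 11), (21, 12), (22, 0)}; affine count = 15; |E(F_23)| = 16.

Discriminant check: Δ ∝ 4a³ + 27b² = 4·10³ + 27·11² = 4·1000 + 27·121 ≡ 22 (mod 23). Nonzero ⇒ E is nonsingular.
For each x ∈ F_23, compute rhs = x³ + 10·x + 11 mod 23, then count y ∈ F_23 with y² ≡ rhs.
  x = 0: rhs = 11, matching y values: none (0 points).
  x = 1: rhs = 22, matching y values: none (0 points).
  x = 2: rhs = 16, matching y values: 4, 19 (2 points).
  x = 3: rhs = 22, matching y values: none (0 points).
  x = 4: rhs = 0, matching y values: 0 (1 points).
  x = 5: rhs = 2, matching y values: 5, 18 (2 points).
  x = 6: rhs = 11, matching y values: none (0 points).
  x = 7: rhs = 10, matching y values: none (0 points).
  x = 8: rhs = 5, matching y values: none (0 points).
  x = 9: rhs = 2, matching y values: 5, 18 (2 points).
  x = 10: rhs = 7, matching y values: none (0 points).
  x = 11: rhs = 3, matching y values: 7, 16 (2 points).
  x = 12: rhs = 19, matching y values: none (0 points).
  x = 13: rhs = 15, matching y values: none (0 points).
  x = 14: rhs = 20, matching y values: none (0 points).
  x = 15: rhs = 17, matching y values: none (0 points).
  x = 16: rhs = 12, matching y values: 9, 14 (2 points).
  x = 17: rhs = 11, matching y values: none (0 points).
  x = 18: rhs = 20, matching y values: none (0 points).
  x = 19: rhs = 22, matching y values: none (0 points).
  x = 20: rhs = 0, matching y values: 0 (1 points).
  x = 21: rhs = 6, matching y values: 11, 12 (2 points).
  x = 22: rhs = 0, matching y values: 0 (1 points).
Total affine count: 15.
Full point count |E(F_23)| = 15 + 1 = 16.
Hasse bound: |16 − (23+1)| = |-8| = 8 ≤ 2√23 ≈ 9.5917 ✓.


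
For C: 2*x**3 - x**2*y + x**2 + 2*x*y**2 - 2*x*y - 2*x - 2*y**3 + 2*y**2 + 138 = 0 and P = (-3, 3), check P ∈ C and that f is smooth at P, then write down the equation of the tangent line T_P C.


Tangent line at P: 76*x - 81*y + 471 = 0.

Step 1: f(-3, 3) = 0, so P lies on C.
Step 2: partial derivatives
  f_x(x, y) = 6*x**2 - 2*x*y + 2*x + 2*y**2 - 2*y - 2, f_y(x, y) = -x**2 + 4*x*y - 2*x - 6*y**2 + 4*y.
  f_x(P) = 76, f_y(P) = -81 (gradient nonzero, so P is smooth).
Step 3: tangent line at P: 76·(x − -3) + -81·(y − 3) = 0.
Expanding: 76*x - 81*y + 471 = 0.
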